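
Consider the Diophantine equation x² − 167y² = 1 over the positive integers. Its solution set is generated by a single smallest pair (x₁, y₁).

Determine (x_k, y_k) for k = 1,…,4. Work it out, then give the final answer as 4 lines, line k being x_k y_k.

168 13
56447 4368
18966024 1467635
6372527617 493120992

d=167: √d = [12; 1,11,1,24] (ℓ=4, even), read p_3/q_3
i=0: a=12 ⇒ p=12, q=1
…
i=2: a=11 ⇒ p=155, q=12
i=3: a=1 ⇒ p=168, q=13
→ (168, 13).  Check: 168²=28224, 167·13²=28223, difference 1.
n=2: (168,13)∘(168,13) = (168·168+167·13·13, 168·13+13·168) = (56447,4368)
n=3: (56447,4368)∘(168,13) = (168·56447+167·13·4368, 168·4368+13·56447) = (18966024,1467635)
n=4: (18966024,1467635)∘(168,13) = (168·18966024+167·13·1467635, 168·1467635+13·18966024) = (6372527617,493120992)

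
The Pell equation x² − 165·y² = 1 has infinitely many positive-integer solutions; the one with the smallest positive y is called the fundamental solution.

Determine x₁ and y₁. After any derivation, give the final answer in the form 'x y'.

1079 84

d=165: √d = [12; 1,5,2,5,1,24] (ℓ=6, even), read p_5/q_5
a_0=12:  p_0=12·1+0=12,  q_0=12·0+1=1
…
a_3=2:  p_3=2·77+13=167,  q_3=2·6+1=13
a_4=5:  p_4=5·167+77=912,  q_4=5·13+6=71
a_5=1:  p_5=1·912+167=1079,  q_5=1·71+13=84
fundamental: x₁=1079, y₁=84  (since 1164241 − 165·7056 = 1)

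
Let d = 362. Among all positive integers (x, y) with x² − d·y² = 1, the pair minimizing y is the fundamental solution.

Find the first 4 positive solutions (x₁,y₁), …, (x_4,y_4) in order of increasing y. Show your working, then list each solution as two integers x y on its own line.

723 38
1045457 54948
1511730099 79454770
2185960677697 114891542472

[19; 38] for √362; ℓ=1 ⇒ convergent index 1
a_0=19:  p_0=19·1+0=19,  q_0=19·0+1=1
a_1=38:  p_1=38·19+1=723,  q_1=38·1+0=38
fundamental: x₁=723, y₁=38  (since 522729 − 362·1444 = 1)
k=2:  x_2 = 723·723+362·38·38 = 1045457,  y_2 = 723·38+38·723 = 54948
k=3:  x_3 = 723·1045457+362·38·54948 = 1511730099,  y_3 = 723·54948+38·1045457 = 79454770
k=4:  x_4 = 723·1511730099+362·38·79454770 = 2185960677697,  y_4 = 723·79454770+38·1511730099 = 114891542472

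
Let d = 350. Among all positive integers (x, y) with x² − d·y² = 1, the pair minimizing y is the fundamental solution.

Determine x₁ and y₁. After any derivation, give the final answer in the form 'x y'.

449 24

d=350: √d = [18; 1,2,2,2,1,36] (ℓ=6, even), read p_5/q_5
step 0: (18, 1)  from 18·(1,0) + (0,1)
…
step 2: (56, 3)  from 2·(19,1) + (18,1)
…
step 4: (318, 17)  from 2·(131,7) + (56,3)
step 5: (449, 24)  from 1·(318,17) + (131,7)
fundamental: x₁=449, y₁=24  (since 201601 − 350·576 = 1)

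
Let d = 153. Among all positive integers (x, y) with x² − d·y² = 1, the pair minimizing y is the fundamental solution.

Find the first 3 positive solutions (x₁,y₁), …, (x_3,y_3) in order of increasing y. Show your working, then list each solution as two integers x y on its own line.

2177 176
9478657 766304
41270070401 3336487440

d=153: √d = [12; 2,1,2,2,2,1,2,24] (ℓ=8, even), read p_7/q_7
k=0  a_k=12  p_k/q_k = 12/1
…
k=6  a_k=1  p_k/q_k = 804/65
k=7  a_k=2  p_k/q_k = 2177/176
fundamental: x₁=2177, y₁=176  (since 4739329 − 153·30976 = 1)
(x_2, y_2) = (2177·2177 + 153·176·176, 2177·176 + 176·2177) = (9478657, 766304)
(x_3, y_3) = (2177·9478657 + 153·176·766304, 2177·766304 + 176·9478657) = (41270070401, 3336487440)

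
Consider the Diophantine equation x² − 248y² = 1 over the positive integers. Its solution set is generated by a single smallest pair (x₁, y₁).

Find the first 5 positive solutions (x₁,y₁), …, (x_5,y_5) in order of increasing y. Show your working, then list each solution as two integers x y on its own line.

√248 = [15; 1,2,1,30, …], period ℓ=4 (even) → k=3
a_0=15:  p_0=15·1+0=15,  q_0=15·0+1=1
a_1=1:  p_1=1·15+1=16,  q_1=1·1+0=1
a_2=2:  p_2=2·16+15=47,  q_2=2·1+1=3
a_3=1:  p_3=1·47+16=63,  q_3=1·3+1=4
→ (63, 4).  Check: 63²=3969, 248·4²=3968, difference 1.
n=2: (63,4)∘(63,4) = (63·63+248·4·4, 63·4+4·63) = (7937,504)
n=3: (7937,504)∘(63,4) = (63·7937+248·4·504, 63·504+4·7937) = (999999,63500)
n=4: (999999,63500)∘(63,4) = (63·999999+248·4·63500, 63·63500+4·999999) = (125991937,8000496)
n=5: (125991937,8000496)∘(63,4) = (63·125991937+248·4·8000496, 63·8000496+4·125991937) = (15873984063,1007998996)

63 4
7937 504
999999 63500
125991937 8000496
15873984063 1007998996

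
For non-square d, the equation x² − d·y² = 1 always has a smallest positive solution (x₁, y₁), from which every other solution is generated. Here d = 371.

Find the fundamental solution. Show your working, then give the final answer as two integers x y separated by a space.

1695 88

d=371: √d = [19; 3,1,4,1,3,38] (ℓ=6, even), read p_5/q_5
i=0: a=19 ⇒ p=19, q=1
i=1: a=3 ⇒ p=58, q=3
i=2: a=1 ⇒ p=77, q=4
i=3: a=4 ⇒ p=366, q=19
i=4: a=1 ⇒ p=443, q=23
i=5: a=3 ⇒ p=1695, q=88
fundamental: x₁=1695, y₁=88  (since 2873025 − 371·7744 = 1)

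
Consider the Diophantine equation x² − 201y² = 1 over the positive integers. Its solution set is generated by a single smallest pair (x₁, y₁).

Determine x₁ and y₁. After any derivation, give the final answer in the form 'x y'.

515095 36332

d=201: √d = [14; 5,1,1,1,2,…,1,5,28] (ℓ=14, even), read p_13/q_13
i=0: a=14 ⇒ p=14, q=1
i=1: a=5 ⇒ p=71, q=5
i=2: a=1 ⇒ p=85, q=6
i=3: a=1 ⇒ p=156, q=11
i=4: a=1 ⇒ p=241, q=17
i=5: a=2 ⇒ p=638, q=45
…
i=7: a=8 ⇒ p=7670, q=541
i=8: a=1 ⇒ p=8549, q=603
i=9: a=2 ⇒ p=24768, q=1747
…
i=11: a=1 ⇒ p=58085, q=4097
i=12: a=1 ⇒ p=91402, q=6447
i=13: a=5 ⇒ p=515095, q=36332
(x₁, y₁) = (515095, 36332);  515095² − 201·36332² = 1 ✓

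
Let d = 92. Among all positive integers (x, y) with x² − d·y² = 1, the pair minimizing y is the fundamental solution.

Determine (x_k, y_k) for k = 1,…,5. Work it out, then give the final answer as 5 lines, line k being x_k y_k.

1151 120
2649601 276240
6099380351 635904360
14040770918401 1463851560480
32321848554778751 3369785656320600

[9; 1,1,2,4,2,1,1,18] for √92; ℓ=8 ⇒ convergent index 7
a_0=9:  p_0=9·1+0=9,  q_0=9·0+1=1
…
a_2=1:  p_2=1·10+9=19,  q_2=1·1+1=2
a_3=2:  p_3=2·19+10=48,  q_3=2·2+1=5
a_4=4:  p_4=4·48+19=211,  q_4=4·5+2=22
…
a_6=1:  p_6=1·470+211=681,  q_6=1·49+22=71
a_7=1:  p_7=1·681+470=1151,  q_7=1·71+49=120
(x₁, y₁) = (1151, 120);  1151² − 92·120² = 1 ✓
(1151+120√92)^2 = 2649601 + 276240√92
(1151+120√92)^3 = 6099380351 + 635904360√92
(1151+120√92)^4 = 14040770918401 + 1463851560480√92
(1151+120√92)^5 = 32321848554778751 + 3369785656320600√92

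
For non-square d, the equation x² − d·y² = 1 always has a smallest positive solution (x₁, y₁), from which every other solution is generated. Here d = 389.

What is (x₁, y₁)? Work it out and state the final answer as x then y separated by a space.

√389 → a₀=19, period (1,2,1,1,1,1,2,1,38); ℓ=9 odd so k=17
i=0: a=19 ⇒ p=19, q=1
…
i=2: a=2 ⇒ p=59, q=3
…
i=4: a=1 ⇒ p=138, q=7
…
i=6: a=1 ⇒ p=355, q=18
i=7: a=2 ⇒ p=927, q=47
…
i=11: a=2 ⇒ p=151493, q=7681
i=12: a=1 ⇒ p=202418, q=10263
i=13: a=1 ⇒ p=353911, q=17944
…
i=16: a=2 ⇒ p=2376809, q=120509
i=17: a=1 ⇒ p=3287049, q=166660
→ (3287049, 166660).  Check: 3287049²=10804691128401, 389·166660²=10804691128400, difference 1.

3287049 166660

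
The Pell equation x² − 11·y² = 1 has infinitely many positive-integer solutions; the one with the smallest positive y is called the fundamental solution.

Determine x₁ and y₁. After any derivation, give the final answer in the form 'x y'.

d=11: √d = [3; 3,6] (ℓ=2, even), read p_1/q_1
a_0=3:  p_0=3·1+0=3,  q_0=3·0+1=1
a_1=3:  p_1=3·3+1=10,  q_1=3·1+0=3
fundamental: x₁=10, y₁=3  (since 100 − 11·9 = 1)

10 3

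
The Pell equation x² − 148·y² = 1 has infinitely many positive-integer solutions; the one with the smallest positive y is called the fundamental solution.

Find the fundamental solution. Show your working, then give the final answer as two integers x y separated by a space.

73 6

√148 → a₀=12, period (6,24); ℓ=2 even so k=1
k=0  a_k=12  p_k/q_k = 12/1
k=1  a_k=6  p_k/q_k = 73/6
→ (73, 6).  Check: 73²=5329, 148·6²=5328, difference 1.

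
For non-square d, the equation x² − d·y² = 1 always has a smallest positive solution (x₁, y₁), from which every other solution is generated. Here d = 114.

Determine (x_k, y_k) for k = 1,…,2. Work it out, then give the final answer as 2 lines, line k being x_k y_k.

1025 96
2101249 196800

√114 = [10; 1,2,10,2,1,20, …], period ℓ=6 (even) → k=5
a_0=10:  p_0=10·1+0=10,  q_0=10·0+1=1
a_1=1:  p_1=1·10+1=11,  q_1=1·1+0=1
a_2=2:  p_2=2·11+10=32,  q_2=2·1+1=3
…
a_4=2:  p_4=2·331+32=694,  q_4=2·31+3=65
a_5=1:  p_5=1·694+331=1025,  q_5=1·65+31=96
fundamental: x₁=1025, y₁=96  (since 1050625 − 114·9216 = 1)
n=2: (1025,96)∘(1025,96) = (1025·1025+114·96·96, 1025·96+96·1025) = (2101249,196800)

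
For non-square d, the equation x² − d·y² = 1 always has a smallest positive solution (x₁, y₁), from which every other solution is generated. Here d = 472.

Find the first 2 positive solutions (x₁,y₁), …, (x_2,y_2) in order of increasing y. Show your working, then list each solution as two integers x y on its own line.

306917 14127
188396089777 8671632918

[21; 1,2,1,1,1,…,2,1,42] for √472; ℓ=14 ⇒ convergent index 13
a_0=21:  p_0=21·1+0=21,  q_0=21·0+1=1
…
a_2=2:  p_2=2·22+21=65,  q_2=2·1+1=3
…
a_5=1:  p_5=1·152+87=239,  q_5=1·7+4=11
…
a_11=1:  p_11=1·54227+30003=84230,  q_11=1·2496+1381=3877
a_12=2:  p_12=2·84230+54227=222687,  q_12=2·3877+2496=10250
a_13=1:  p_13=1·222687+84230=306917,  q_13=1·10250+3877=14127
→ (306917, 14127).  Check: 306917²=94198044889, 472·14127²=94198044888, difference 1.
(x_2, y_2) = (306917·306917 + 472·14127·14127, 306917·14127 + 14127·306917) = (188396089777, 8671632918)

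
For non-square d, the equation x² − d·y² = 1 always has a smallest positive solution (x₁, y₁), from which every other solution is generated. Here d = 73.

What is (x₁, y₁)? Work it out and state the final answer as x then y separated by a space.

[8; 1,1,5,5,1,1,16] for √73; ℓ=7 ⇒ convergent index 13
a_0=8:  p_0=8·1+0=8,  q_0=8·0+1=1
a_1=1:  p_1=1·8+1=9,  q_1=1·1+0=1
a_2=1:  p_2=1·9+8=17,  q_2=1·1+1=2
a_3=5:  p_3=5·17+9=94,  q_3=5·2+1=11
a_4=5:  p_4=5·94+17=487,  q_4=5·11+2=57
a_5=1:  p_5=1·487+94=581,  q_5=1·57+11=68
a_6=1:  p_6=1·581+487=1068,  q_6=1·68+57=125
a_7=16:  p_7=16·1068+581=17669,  q_7=16·125+68=2068
…
a_9=1:  p_9=1·18737+17669=36406,  q_9=1·2193+2068=4261
a_10=5:  p_10=5·36406+18737=200767,  q_10=5·4261+2193=23498
a_11=5:  p_11=5·200767+36406=1040241,  q_11=5·23498+4261=121751
a_12=1:  p_12=1·1040241+200767=1241008,  q_12=1·121751+23498=145249
a_13=1:  p_13=1·1241008+1040241=2281249,  q_13=1·145249+121751=267000
→ (2281249, 267000).  Check: 2281249²=5204097000001, 73·267000²=5204097000000, difference 1.

2281249 267000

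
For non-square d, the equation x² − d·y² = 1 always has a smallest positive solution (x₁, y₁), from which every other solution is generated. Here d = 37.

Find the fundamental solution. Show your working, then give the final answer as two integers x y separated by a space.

[6; 12] for √37; ℓ=1 ⇒ convergent index 1
k=0  a_k=6  p_k/q_k = 6/1
k=1  a_k=12  p_k/q_k = 73/12
(x₁, y₁) = (73, 12);  73² − 37·12² = 1 ✓

73 12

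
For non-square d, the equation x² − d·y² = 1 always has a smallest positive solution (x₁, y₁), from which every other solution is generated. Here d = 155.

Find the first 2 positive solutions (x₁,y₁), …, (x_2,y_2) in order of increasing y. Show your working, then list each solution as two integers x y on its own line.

249 20
124001 9960

d=155: √d = [12; 2,4,2,24] (ℓ=4, even), read p_3/q_3
i=0: a=12 ⇒ p=12, q=1
i=1: a=2 ⇒ p=25, q=2
i=2: a=4 ⇒ p=112, q=9
i=3: a=2 ⇒ p=249, q=20
fundamental: x₁=249, y₁=20  (since 62001 − 155·400 = 1)
k=2:  x_2 = 249·249+155·20·20 = 124001,  y_2 = 249·20+20·249 = 9960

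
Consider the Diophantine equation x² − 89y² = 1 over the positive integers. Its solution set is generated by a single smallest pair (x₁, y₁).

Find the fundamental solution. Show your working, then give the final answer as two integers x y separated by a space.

500001 53000

√89 = [9; 2,3,3,2,18, …], period ℓ=5 (odd) → k=9
i=0: a=9 ⇒ p=9, q=1
…
i=4: a=2 ⇒ p=500, q=53
…
i=6: a=2 ⇒ p=18934, q=2007
…
i=8: a=3 ⇒ p=216991, q=23001
i=9: a=2 ⇒ p=500001, q=53000
(x₁, y₁) = (500001, 53000);  500001² − 89·53000² = 1 ✓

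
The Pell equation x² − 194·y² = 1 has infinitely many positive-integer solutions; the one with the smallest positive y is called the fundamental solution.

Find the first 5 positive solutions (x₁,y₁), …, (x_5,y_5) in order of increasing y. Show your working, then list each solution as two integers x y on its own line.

195 14
76049 5460
29658915 2129386
11566900801 830455080
4511061653475 323875351814

√194 → a₀=13, period (1,12,1,26); ℓ=4 even so k=3
step 0: (13, 1)  from 13·(1,0) + (0,1)
…
step 2: (181, 13)  from 12·(14,1) + (13,1)
step 3: (195, 14)  from 1·(181,13) + (14,1)
→ (195, 14).  Check: 195²=38025, 194·14²=38024, difference 1.
(x_2, y_2) = (195·195 + 194·14·14, 195·14 + 14·195) = (76049, 5460)
(x_3, y_3) = (195·76049 + 194·14·5460, 195·5460 + 14·76049) = (29658915, 2129386)
(x_4, y_4) = (195·29658915 + 194·14·2129386, 195·2129386 + 14·29658915) = (11566900801, 830455080)
(x_5, y_5) = (195·11566900801 + 194·14·830455080, 195·830455080 + 14·11566900801) = (4511061653475, 323875351814)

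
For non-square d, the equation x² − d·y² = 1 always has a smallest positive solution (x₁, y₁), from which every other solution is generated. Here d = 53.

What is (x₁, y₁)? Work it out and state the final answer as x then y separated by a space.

66249 9100

[7; 3,1,1,3,14] for √53; ℓ=5 ⇒ convergent index 9
i=0: a=7 ⇒ p=7, q=1
…
i=3: a=1 ⇒ p=51, q=7
…
i=6: a=3 ⇒ p=7979, q=1096
…
i=8: a=1 ⇒ p=18557, q=2549
i=9: a=3 ⇒ p=66249, q=9100
(x₁, y₁) = (66249, 9100);  66249² − 53·9100² = 1 ✓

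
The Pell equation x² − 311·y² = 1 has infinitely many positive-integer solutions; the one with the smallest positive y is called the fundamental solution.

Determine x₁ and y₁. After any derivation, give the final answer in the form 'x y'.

√311 = [17; 1,1,1,2,1,…,1,1,34, …], period ℓ=16 (even) → k=15
i=0: a=17 ⇒ p=17, q=1
i=1: a=1 ⇒ p=18, q=1
i=2: a=1 ⇒ p=35, q=2
…
i=5: a=1 ⇒ p=194, q=11
…
i=10: a=6 ⇒ p=1376656, q=78063
…
i=14: a=1 ⇒ p=10724507, q=608131
i=15: a=1 ⇒ p=16883880, q=957397
(x₁, y₁) = (16883880, 957397);  16883880² − 311·957397² = 1 ✓

16883880 957397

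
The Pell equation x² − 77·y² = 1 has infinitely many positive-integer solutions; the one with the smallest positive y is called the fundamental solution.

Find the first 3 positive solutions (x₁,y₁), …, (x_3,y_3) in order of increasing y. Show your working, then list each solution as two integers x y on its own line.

351 40
246401 28080
172973151 19712120

d=77: √d = [8; 1,3,2,3,1,16] (ℓ=6, even), read p_5/q_5
a_0=8:  p_0=8·1+0=8,  q_0=8·0+1=1
a_1=1:  p_1=1·8+1=9,  q_1=1·1+0=1
…
a_3=2:  p_3=2·35+9=79,  q_3=2·4+1=9
a_4=3:  p_4=3·79+35=272,  q_4=3·9+4=31
a_5=1:  p_5=1·272+79=351,  q_5=1·31+9=40
→ (351, 40).  Check: 351²=123201, 77·40²=123200, difference 1.
n=2: (351,40)∘(351,40) = (351·351+77·40·40, 351·40+40·351) = (246401,28080)
n=3: (246401,28080)∘(351,40) = (351·246401+77·40·28080, 351·28080+40·246401) = (172973151,19712120)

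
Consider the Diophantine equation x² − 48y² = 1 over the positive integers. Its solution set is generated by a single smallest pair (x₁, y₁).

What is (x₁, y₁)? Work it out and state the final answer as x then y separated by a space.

√48 → a₀=6, period (1,12); ℓ=2 even so k=1
k=0  a_k=6  p_k/q_k = 6/1
k=1  a_k=1  p_k/q_k = 7/1
(x₁, y₁) = (7, 1);  7² − 48·1² = 1 ✓

7 1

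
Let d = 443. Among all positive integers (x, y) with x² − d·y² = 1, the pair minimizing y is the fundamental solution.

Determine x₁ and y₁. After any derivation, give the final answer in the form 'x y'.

442 21

√443 → a₀=21, period (21,42); ℓ=2 even so k=1
a_0=21:  p_0=21·1+0=21,  q_0=21·0+1=1
a_1=21:  p_1=21·21+1=442,  q_1=21·1+0=21
→ (442, 21).  Check: 442²=195364, 443·21²=195363, difference 1.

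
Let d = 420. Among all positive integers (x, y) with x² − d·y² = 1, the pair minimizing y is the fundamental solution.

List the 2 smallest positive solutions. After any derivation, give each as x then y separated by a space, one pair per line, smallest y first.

41 2
3361 164

d=420: √d = [20; 2,40] (ℓ=2, even), read p_1/q_1
a_0=20:  p_0=20·1+0=20,  q_0=20·0+1=1
a_1=2:  p_1=2·20+1=41,  q_1=2·1+0=2
(x₁, y₁) = (41, 2);  41² − 420·2² = 1 ✓
(41+2√420)^2 = 3361 + 164√420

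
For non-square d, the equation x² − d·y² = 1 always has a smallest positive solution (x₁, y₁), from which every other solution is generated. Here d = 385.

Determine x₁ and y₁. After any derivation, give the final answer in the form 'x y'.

√385 → a₀=19, period (1,1,1,1,1,…,1,1,38); ℓ=16 even so k=15
i=0: a=19 ⇒ p=19, q=1
…
i=3: a=1 ⇒ p=59, q=3
…
i=5: a=1 ⇒ p=157, q=8
…
i=10: a=3 ⇒ p=10262, q=523
…
i=13: a=1 ⇒ p=36280, q=1849
i=14: a=1 ⇒ p=59551, q=3035
i=15: a=1 ⇒ p=95831, q=4884
fundamental: x₁=95831, y₁=4884  (since 9183580561 − 385·23853456 = 1)

95831 4884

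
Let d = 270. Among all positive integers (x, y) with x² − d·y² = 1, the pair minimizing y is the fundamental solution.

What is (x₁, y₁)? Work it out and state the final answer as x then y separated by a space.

5291 322

d=270: √d = [16; 2,3,6,3,2,32] (ℓ=6, even), read p_5/q_5
a_0=16:  p_0=16·1+0=16,  q_0=16·0+1=1
…
a_2=3:  p_2=3·33+16=115,  q_2=3·2+1=7
…
a_4=3:  p_4=3·723+115=2284,  q_4=3·44+7=139
a_5=2:  p_5=2·2284+723=5291,  q_5=2·139+44=322
(x₁, y₁) = (5291, 322);  5291² − 270·322² = 1 ✓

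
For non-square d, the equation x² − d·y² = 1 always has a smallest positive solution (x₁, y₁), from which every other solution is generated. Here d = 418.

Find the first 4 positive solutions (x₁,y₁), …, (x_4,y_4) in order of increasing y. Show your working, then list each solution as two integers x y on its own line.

33857 1656
2292592897 112134384
155240635393601 7593067676520
10511964382749705217 514156984535740896

√418 → a₀=20, period (2,4,20,4,2,40); ℓ=6 even so k=5
k=0  a_k=20  p_k/q_k = 20/1
k=1  a_k=2  p_k/q_k = 41/2
k=2  a_k=4  p_k/q_k = 184/9
…
k=4  a_k=4  p_k/q_k = 15068/737
k=5  a_k=2  p_k/q_k = 33857/1656
fundamental: x₁=33857, y₁=1656  (since 1146296449 − 418·2742336 = 1)
(33857+1656√418)^2 = 2292592897 + 112134384√418
(33857+1656√418)^3 = 155240635393601 + 7593067676520√418
(33857+1656√418)^4 = 10511964382749705217 + 514156984535740896√418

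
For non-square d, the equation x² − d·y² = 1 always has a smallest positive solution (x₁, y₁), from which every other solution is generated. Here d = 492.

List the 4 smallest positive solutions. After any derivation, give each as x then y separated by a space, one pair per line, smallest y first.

29767 1342
1772148577 79894628
105503093353351 4756446782010
6281021157926249857 283170302640288712

d=492: √d = [22; 5,1,1,10,1,1,5,44] (ℓ=8, even), read p_7/q_7
i=0: a=22 ⇒ p=22, q=1
i=1: a=5 ⇒ p=111, q=5
…
i=3: a=1 ⇒ p=244, q=11
…
i=6: a=1 ⇒ p=5390, q=243
i=7: a=5 ⇒ p=29767, q=1342
fundamental: x₁=29767, y₁=1342  (since 886074289 − 492·1800964 = 1)
(29767+1342√492)^2 = 1772148577 + 79894628√492
(29767+1342√492)^3 = 105503093353351 + 4756446782010√492
(29767+1342√492)^4 = 6281021157926249857 + 283170302640288712√492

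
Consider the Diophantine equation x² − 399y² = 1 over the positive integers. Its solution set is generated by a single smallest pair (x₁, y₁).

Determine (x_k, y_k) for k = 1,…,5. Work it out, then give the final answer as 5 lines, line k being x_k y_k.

√399 = [19; 1,38, …], period ℓ=2 (even) → k=1
step 0: (19, 1)  from 19·(1,0) + (0,1)
step 1: (20, 1)  from 1·(19,1) + (1,0)
fundamental: x₁=20, y₁=1  (since 400 − 399·1 = 1)
n=2: (20,1)∘(20,1) = (20·20+399·1·1, 20·1+1·20) = (799,40)
n=3: (799,40)∘(20,1) = (20·799+399·1·40, 20·40+1·799) = (31940,1599)
n=4: (31940,1599)∘(20,1) = (20·31940+399·1·1599, 20·1599+1·31940) = (1276801,63920)
n=5: (1276801,63920)∘(20,1) = (20·1276801+399·1·63920, 20·63920+1·1276801) = (51040100,2555201)

20 1
799 40
31940 1599
1276801 63920
51040100 2555201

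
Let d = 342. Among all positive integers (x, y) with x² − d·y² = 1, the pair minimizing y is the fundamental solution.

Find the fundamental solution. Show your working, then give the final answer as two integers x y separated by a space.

√342 → a₀=18, period (2,36); ℓ=2 even so k=1
i=0: a=18 ⇒ p=18, q=1
i=1: a=2 ⇒ p=37, q=2
→ (37, 2).  Check: 37²=1369, 342·2²=1368, difference 1.

37 2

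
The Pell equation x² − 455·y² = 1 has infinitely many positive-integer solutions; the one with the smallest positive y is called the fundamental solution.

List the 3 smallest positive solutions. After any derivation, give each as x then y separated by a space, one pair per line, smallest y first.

64 3
8191 384
1048384 49149

d=455: √d = [21; 3,42] (ℓ=2, even), read p_1/q_1
a_0=21:  p_0=21·1+0=21,  q_0=21·0+1=1
a_1=3:  p_1=3·21+1=64,  q_1=3·1+0=3
→ (64, 3).  Check: 64²=4096, 455·3²=4095, difference 1.
n=2: (64,3)∘(64,3) = (64·64+455·3·3, 64·3+3·64) = (8191,384)
n=3: (8191,384)∘(64,3) = (64·8191+455·3·384, 64·384+3·8191) = (1048384,49149)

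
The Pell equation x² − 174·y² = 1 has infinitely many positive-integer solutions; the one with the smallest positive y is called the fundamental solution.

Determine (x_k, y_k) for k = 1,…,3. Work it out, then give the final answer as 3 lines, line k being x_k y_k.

d=174: √d = [13; 5,4,5,26] (ℓ=4, even), read p_3/q_3
step 0: (13, 1)  from 13·(1,0) + (0,1)
step 1: (66, 5)  from 5·(13,1) + (1,0)
step 2: (277, 21)  from 4·(66,5) + (13,1)
step 3: (1451, 110)  from 5·(277,21) + (66,5)
→ (1451, 110).  Check: 1451²=2105401, 174·110²=2105400, difference 1.
(x_2, y_2) = (1451·1451 + 174·110·110, 1451·110 + 110·1451) = (4210801, 319220)
(x_3, y_3) = (1451·4210801 + 174·110·319220, 1451·319220 + 110·4210801) = (12219743051, 926376330)

1451 110
4210801 319220
12219743051 926376330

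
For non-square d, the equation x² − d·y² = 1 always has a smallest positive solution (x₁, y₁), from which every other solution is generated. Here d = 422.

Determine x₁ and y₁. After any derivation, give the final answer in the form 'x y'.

√422 = [20; 1,1,5,2,1,…,1,1,40, …], period ℓ=14 (even) → k=13
i=0: a=20 ⇒ p=20, q=1
i=1: a=1 ⇒ p=21, q=1
…
i=4: a=2 ⇒ p=493, q=24
…
i=6: a=3 ⇒ p=2650, q=129
i=7: a=20 ⇒ p=53719, q=2615
i=8: a=3 ⇒ p=163807, q=7974
…
i=10: a=2 ⇒ p=598859, q=29152
i=11: a=5 ⇒ p=3211821, q=156349
i=12: a=1 ⇒ p=3810680, q=185501
i=13: a=1 ⇒ p=7022501, q=341850
→ (7022501, 341850).  Check: 7022501²=49315520295001, 422·341850²=49315520295000, difference 1.

7022501 341850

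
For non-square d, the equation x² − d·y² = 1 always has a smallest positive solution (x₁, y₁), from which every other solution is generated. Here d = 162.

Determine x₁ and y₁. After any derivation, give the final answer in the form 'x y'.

19601 1540

[12; 1,2,1,2,12,2,1,2,1,24] for √162; ℓ=10 ⇒ convergent index 9
i=0: a=12 ⇒ p=12, q=1
…
i=2: a=2 ⇒ p=38, q=3
…
i=6: a=2 ⇒ p=3602, q=283
i=7: a=1 ⇒ p=5333, q=419
i=8: a=2 ⇒ p=14268, q=1121
i=9: a=1 ⇒ p=19601, q=1540
fundamental: x₁=19601, y₁=1540  (since 384199201 − 162·2371600 = 1)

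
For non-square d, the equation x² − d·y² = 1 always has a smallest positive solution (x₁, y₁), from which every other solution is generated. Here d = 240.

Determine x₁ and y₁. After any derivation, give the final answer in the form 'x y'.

d=240: √d = [15; 2,30] (ℓ=2, even), read p_1/q_1
step 0: (15, 1)  from 15·(1,0) + (0,1)
step 1: (31, 2)  from 2·(15,1) + (1,0)
(x₁, y₁) = (31, 2);  31² − 240·2² = 1 ✓

31 2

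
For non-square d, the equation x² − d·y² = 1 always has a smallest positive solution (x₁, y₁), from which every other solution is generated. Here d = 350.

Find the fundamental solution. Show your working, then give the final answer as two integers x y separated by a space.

[18; 1,2,2,2,1,36] for √350; ℓ=6 ⇒ convergent index 5
a_0=18:  p_0=18·1+0=18,  q_0=18·0+1=1
a_1=1:  p_1=1·18+1=19,  q_1=1·1+0=1
a_2=2:  p_2=2·19+18=56,  q_2=2·1+1=3
a_3=2:  p_3=2·56+19=131,  q_3=2·3+1=7
a_4=2:  p_4=2·131+56=318,  q_4=2·7+3=17
a_5=1:  p_5=1·318+131=449,  q_5=1·17+7=24
→ (449, 24).  Check: 449²=201601, 350·24²=201600, difference 1.

449 24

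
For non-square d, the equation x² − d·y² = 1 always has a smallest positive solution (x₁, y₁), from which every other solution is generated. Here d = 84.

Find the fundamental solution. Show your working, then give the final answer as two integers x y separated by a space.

[9; 6,18] for √84; ℓ=2 ⇒ convergent index 1
i=0: a=9 ⇒ p=9, q=1
i=1: a=6 ⇒ p=55, q=6
fundamental: x₁=55, y₁=6  (since 3025 − 84·36 = 1)

55 6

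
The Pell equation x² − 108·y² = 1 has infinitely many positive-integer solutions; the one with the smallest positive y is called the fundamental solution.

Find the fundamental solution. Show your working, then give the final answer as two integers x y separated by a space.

[10; 2,1,1,4,1,1,2,20] for √108; ℓ=8 ⇒ convergent index 7
a_0=10:  p_0=10·1+0=10,  q_0=10·0+1=1
…
a_2=1:  p_2=1·21+10=31,  q_2=1·2+1=3
…
a_4=4:  p_4=4·52+31=239,  q_4=4·5+3=23
…
a_6=1:  p_6=1·291+239=530,  q_6=1·28+23=51
a_7=2:  p_7=2·530+291=1351,  q_7=2·51+28=130
(x₁, y₁) = (1351, 130);  1351² − 108·130² = 1 ✓

1351 130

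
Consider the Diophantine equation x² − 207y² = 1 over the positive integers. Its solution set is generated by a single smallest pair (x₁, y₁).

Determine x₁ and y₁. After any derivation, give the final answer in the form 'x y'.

1151 80

d=207: √d = [14; 2,1,1,2,1,1,2,28] (ℓ=8, even), read p_7/q_7
step 0: (14, 1)  from 14·(1,0) + (0,1)
…
step 2: (43, 3)  from 1·(29,2) + (14,1)
…
step 5: (259, 18)  from 1·(187,13) + (72,5)
step 6: (446, 31)  from 1·(259,18) + (187,13)
step 7: (1151, 80)  from 2·(446,31) + (259,18)
(x₁, y₁) = (1151, 80);  1151² − 207·80² = 1 ✓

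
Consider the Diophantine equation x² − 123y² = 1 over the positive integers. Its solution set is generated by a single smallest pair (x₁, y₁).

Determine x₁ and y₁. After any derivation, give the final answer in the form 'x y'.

d=123: √d = [11; 11,22] (ℓ=2, even), read p_1/q_1
step 0: (11, 1)  from 11·(1,0) + (0,1)
step 1: (122, 11)  from 11·(11,1) + (1,0)
→ (122, 11).  Check: 122²=14884, 123·11²=14883, difference 1.

122 11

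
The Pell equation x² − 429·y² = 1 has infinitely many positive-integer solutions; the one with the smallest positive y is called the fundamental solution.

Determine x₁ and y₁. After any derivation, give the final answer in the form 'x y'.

√429 = [20; 1,2,2,9,1,12,1,9,2,2,1,40, …], period ℓ=12 (even) → k=11
step 0: (20, 1)  from 20·(1,0) + (0,1)
step 1: (21, 1)  from 1·(20,1) + (1,0)
step 2: (62, 3)  from 2·(21,1) + (20,1)
step 3: (145, 7)  from 2·(62,3) + (21,1)
step 4: (1367, 66)  from 9·(145,7) + (62,3)
…
step 10: (1085636, 52415)  from 2·(438459,21169) + (208718,10077)
step 11: (1524095, 73584)  from 1·(1085636,52415) + (438459,21169)
(x₁, y₁) = (1524095, 73584);  1524095² − 429·73584² = 1 ✓

1524095 73584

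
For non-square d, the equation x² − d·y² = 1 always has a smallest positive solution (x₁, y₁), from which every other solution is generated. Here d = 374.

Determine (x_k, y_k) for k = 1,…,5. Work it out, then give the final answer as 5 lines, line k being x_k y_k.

[19; 2,1,18,1,2,38] for √374; ℓ=6 ⇒ convergent index 5
step 0: (19, 1)  from 19·(1,0) + (0,1)
step 1: (39, 2)  from 2·(19,1) + (1,0)
step 2: (58, 3)  from 1·(39,2) + (19,1)
…
step 4: (1141, 59)  from 1·(1083,56) + (58,3)
step 5: (3365, 174)  from 2·(1141,59) + (1083,56)
→ (3365, 174).  Check: 3365²=11323225, 374·174²=11323224, difference 1.
(x_2, y_2) = (3365·3365 + 374·174·174, 3365·174 + 174·3365) = (22646449, 1171020)
(x_3, y_3) = (3365·22646449 + 374·174·1171020, 3365·1171020 + 174·22646449) = (152410598405, 7880964426)
(x_4, y_4) = (3365·152410598405 + 374·174·7880964426, 3365·7880964426 + 174·152410598405) = (1025723304619201, 53038889415960)
(x_5, y_5) = (3365·1025723304619201 + 374·174·53038889415960, 3365·53038889415960 + 174·1025723304619201) = (6903117687676624325, 356951717888446374)

3365 174
22646449 1171020
152410598405 7880964426
1025723304619201 53038889415960
6903117687676624325 356951717888446374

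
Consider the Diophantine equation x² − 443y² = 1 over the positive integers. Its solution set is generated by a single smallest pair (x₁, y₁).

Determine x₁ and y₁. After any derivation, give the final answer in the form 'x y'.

442 21

[21; 21,42] for √443; ℓ=2 ⇒ convergent index 1
a_0=21:  p_0=21·1+0=21,  q_0=21·0+1=1
a_1=21:  p_1=21·21+1=442,  q_1=21·1+0=21
(x₁, y₁) = (442, 21);  442² − 443·21² = 1 ✓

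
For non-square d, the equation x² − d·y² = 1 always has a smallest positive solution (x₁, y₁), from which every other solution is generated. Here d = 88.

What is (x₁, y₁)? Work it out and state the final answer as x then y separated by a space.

197 21

d=88: √d = [9; 2,1,1,1,2,18] (ℓ=6, even), read p_5/q_5
k=0  a_k=9  p_k/q_k = 9/1
k=1  a_k=2  p_k/q_k = 19/2
…
k=4  a_k=1  p_k/q_k = 75/8
k=5  a_k=2  p_k/q_k = 197/21
(x₁, y₁) = (197, 21);  197² − 88·21² = 1 ✓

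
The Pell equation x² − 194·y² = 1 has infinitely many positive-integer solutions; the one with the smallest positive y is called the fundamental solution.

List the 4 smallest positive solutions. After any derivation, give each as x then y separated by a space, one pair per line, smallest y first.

√194 → a₀=13, period (1,12,1,26); ℓ=4 even so k=3
a_0=13:  p_0=13·1+0=13,  q_0=13·0+1=1
…
a_2=12:  p_2=12·14+13=181,  q_2=12·1+1=13
a_3=1:  p_3=1·181+14=195,  q_3=1·13+1=14
→ (195, 14).  Check: 195²=38025, 194·14²=38024, difference 1.
k=2:  x_2 = 195·195+194·14·14 = 76049,  y_2 = 195·14+14·195 = 5460
k=3:  x_3 = 195·76049+194·14·5460 = 29658915,  y_3 = 195·5460+14·76049 = 2129386
k=4:  x_4 = 195·29658915+194·14·2129386 = 11566900801,  y_4 = 195·2129386+14·29658915 = 830455080

195 14
76049 5460
29658915 2129386
11566900801 830455080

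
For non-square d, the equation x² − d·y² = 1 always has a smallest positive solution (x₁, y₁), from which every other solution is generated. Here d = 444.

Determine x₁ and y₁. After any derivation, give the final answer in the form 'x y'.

[21; 14,42] for √444; ℓ=2 ⇒ convergent index 1
a_0=21:  p_0=21·1+0=21,  q_0=21·0+1=1
a_1=14:  p_1=14·21+1=295,  q_1=14·1+0=14
(x₁, y₁) = (295, 14);  295² − 444·14² = 1 ✓

295 14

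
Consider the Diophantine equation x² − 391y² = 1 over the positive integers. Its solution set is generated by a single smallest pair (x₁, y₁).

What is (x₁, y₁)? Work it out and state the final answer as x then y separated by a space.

7338680 371133

√391 → a₀=19, period (1,3,2,2,1,…,3,1,38); ℓ=16 even so k=15
step 0: (19, 1)  from 19·(1,0) + (0,1)
step 1: (20, 1)  from 1·(19,1) + (1,0)
step 2: (79, 4)  from 3·(20,1) + (19,1)
step 3: (178, 9)  from 2·(79,4) + (20,1)
step 4: (435, 22)  from 2·(178,9) + (79,4)
step 5: (613, 31)  from 1·(435,22) + (178,9)
step 6: (1048, 53)  from 1·(613,31) + (435,22)
…
step 8: (52519, 2656)  from 19·(2709,137) + (1048,53)
step 9: (107747, 5449)  from 2·(52519,2656) + (2709,137)
step 10: (160266, 8105)  from 1·(107747,5449) + (52519,2656)
step 11: (268013, 13554)  from 1·(160266,8105) + (107747,5449)
step 12: (696292, 35213)  from 2·(268013,13554) + (160266,8105)
…
step 14: (5678083, 287153)  from 3·(1660597,83980) + (696292,35213)
step 15: (7338680, 371133)  from 1·(5678083,287153) + (1660597,83980)
fundamental: x₁=7338680, y₁=371133  (since 53856224142400 − 391·137739703689 = 1)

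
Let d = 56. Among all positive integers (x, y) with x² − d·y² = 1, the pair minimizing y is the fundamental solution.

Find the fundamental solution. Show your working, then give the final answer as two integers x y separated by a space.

15 2

√56 = [7; 2,14, …], period ℓ=2 (even) → k=1
k=0  a_k=7  p_k/q_k = 7/1
k=1  a_k=2  p_k/q_k = 15/2
→ (15, 2).  Check: 15²=225, 56·2²=224, difference 1.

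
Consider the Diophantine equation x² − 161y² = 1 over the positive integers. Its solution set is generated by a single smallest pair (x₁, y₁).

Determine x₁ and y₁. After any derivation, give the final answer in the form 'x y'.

11775 928

√161 = [12; 1,2,4,1,2,1,4,2,1,24, …], period ℓ=10 (even) → k=9
a_0=12:  p_0=12·1+0=12,  q_0=12·0+1=1
a_1=1:  p_1=1·12+1=13,  q_1=1·1+0=1
a_2=2:  p_2=2·13+12=38,  q_2=2·1+1=3
a_3=4:  p_3=4·38+13=165,  q_3=4·3+1=13
…
a_5=2:  p_5=2·203+165=571,  q_5=2·16+13=45
a_6=1:  p_6=1·571+203=774,  q_6=1·45+16=61
a_7=4:  p_7=4·774+571=3667,  q_7=4·61+45=289
a_8=2:  p_8=2·3667+774=8108,  q_8=2·289+61=639
a_9=1:  p_9=1·8108+3667=11775,  q_9=1·639+289=928
fundamental: x₁=11775, y₁=928  (since 138650625 − 161·861184 = 1)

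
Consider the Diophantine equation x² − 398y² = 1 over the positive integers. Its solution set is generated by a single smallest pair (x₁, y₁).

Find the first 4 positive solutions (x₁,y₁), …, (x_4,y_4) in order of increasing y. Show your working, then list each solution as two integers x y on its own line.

√398 = [19; 1,18,1,38, …], period ℓ=4 (even) → k=3
step 0: (19, 1)  from 19·(1,0) + (0,1)
step 1: (20, 1)  from 1·(19,1) + (1,0)
step 2: (379, 19)  from 18·(20,1) + (19,1)
step 3: (399, 20)  from 1·(379,19) + (20,1)
(x₁, y₁) = (399, 20);  399² − 398·20² = 1 ✓
(x_2, y_2) = (399·399 + 398·20·20, 399·20 + 20·399) = (318401, 15960)
(x_3, y_3) = (399·318401 + 398·20·15960, 399·15960 + 20·318401) = (254083599, 12736060)
(x_4, y_4) = (399·254083599 + 398·20·12736060, 399·12736060 + 20·254083599) = (202758393601, 10163359920)

399 20
318401 15960
254083599 12736060
202758393601 10163359920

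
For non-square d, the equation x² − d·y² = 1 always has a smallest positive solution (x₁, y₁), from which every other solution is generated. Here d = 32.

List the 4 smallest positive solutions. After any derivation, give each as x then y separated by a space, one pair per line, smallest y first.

√32 → a₀=5, period (1,1,1,10); ℓ=4 even so k=3
i=0: a=5 ⇒ p=5, q=1
i=1: a=1 ⇒ p=6, q=1
i=2: a=1 ⇒ p=11, q=2
i=3: a=1 ⇒ p=17, q=3
→ (17, 3).  Check: 17²=289, 32·3²=288, difference 1.
(x_2, y_2) = (17·17 + 32·3·3, 17·3 + 3·17) = (577, 102)
(x_3, y_3) = (17·577 + 32·3·102, 17·102 + 3·577) = (19601, 3465)
(x_4, y_4) = (17·19601 + 32·3·3465, 17·3465 + 3·19601) = (665857, 117708)

17 3
577 102
19601 3465
665857 117708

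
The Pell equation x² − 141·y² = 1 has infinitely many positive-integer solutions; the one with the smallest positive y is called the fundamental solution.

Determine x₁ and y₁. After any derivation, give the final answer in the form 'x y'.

[11; 1,6,1,22] for √141; ℓ=4 ⇒ convergent index 3
step 0: (11, 1)  from 11·(1,0) + (0,1)
step 1: (12, 1)  from 1·(11,1) + (1,0)
step 2: (83, 7)  from 6·(12,1) + (11,1)
step 3: (95, 8)  from 1·(83,7) + (12,1)
→ (95, 8).  Check: 95²=9025, 141·8²=9024, difference 1.

95 8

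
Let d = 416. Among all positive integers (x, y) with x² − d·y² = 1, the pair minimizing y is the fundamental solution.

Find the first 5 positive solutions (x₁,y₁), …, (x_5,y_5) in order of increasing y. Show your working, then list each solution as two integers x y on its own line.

[20; 2,1,1,9,1,1,2,40] for √416; ℓ=8 ⇒ convergent index 7
a_0=20:  p_0=20·1+0=20,  q_0=20·0+1=1
a_1=2:  p_1=2·20+1=41,  q_1=2·1+0=2
…
a_3=1:  p_3=1·61+41=102,  q_3=1·3+2=5
a_4=9:  p_4=9·102+61=979,  q_4=9·5+3=48
a_5=1:  p_5=1·979+102=1081,  q_5=1·48+5=53
a_6=1:  p_6=1·1081+979=2060,  q_6=1·53+48=101
a_7=2:  p_7=2·2060+1081=5201,  q_7=2·101+53=255
→ (5201, 255).  Check: 5201²=27050401, 416·255²=27050400, difference 1.
k=2:  x_2 = 5201·5201+416·255·255 = 54100801,  y_2 = 5201·255+255·5201 = 2652510
k=3:  x_3 = 5201·54100801+416·255·2652510 = 562756526801,  y_3 = 5201·2652510+255·54100801 = 27591408765
k=4:  x_4 = 5201·562756526801+416·255·27591408765 = 5853793337683201,  y_4 = 5201·27591408765+255·562756526801 = 287005831321020
k=5:  x_5 = 5201·5853793337683201+416·255·287005831321020 = 60891157735824130001,  y_5 = 5201·287005831321020+255·5853793337683201 = 2985434629809841275

5201 255
54100801 2652510
562756526801 27591408765
5853793337683201 287005831321020
60891157735824130001 2985434629809841275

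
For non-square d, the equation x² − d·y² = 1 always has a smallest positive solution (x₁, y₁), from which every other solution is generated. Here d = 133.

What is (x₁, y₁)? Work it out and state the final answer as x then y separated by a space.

2588599 224460

√133 = [11; 1,1,7,5,1,…,1,1,22, …], period ℓ=16 (even) → k=15
k=0  a_k=11  p_k/q_k = 11/1
…
k=2  a_k=1  p_k/q_k = 23/2
…
k=4  a_k=5  p_k/q_k = 888/77
k=5  a_k=1  p_k/q_k = 1061/92
k=6  a_k=1  p_k/q_k = 1949/169
k=7  a_k=1  p_k/q_k = 3010/261
k=8  a_k=2  p_k/q_k = 7969/691
k=9  a_k=1  p_k/q_k = 10979/952
k=10  a_k=1  p_k/q_k = 18948/1643
k=11  a_k=1  p_k/q_k = 29927/2595
k=12  a_k=5  p_k/q_k = 168583/14618
k=13  a_k=7  p_k/q_k = 1210008/104921
k=14  a_k=1  p_k/q_k = 1378591/119539
k=15  a_k=1  p_k/q_k = 2588599/224460
→ (2588599, 224460).  Check: 2588599²=6700844782801, 133·224460²=6700844782800, difference 1.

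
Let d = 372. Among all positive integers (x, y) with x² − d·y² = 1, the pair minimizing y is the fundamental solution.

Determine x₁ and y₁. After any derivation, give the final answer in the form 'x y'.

d=372: √d = [19; 3,2,12,2,3,38] (ℓ=6, even), read p_5/q_5
a_0=19:  p_0=19·1+0=19,  q_0=19·0+1=1
a_1=3:  p_1=3·19+1=58,  q_1=3·1+0=3
a_2=2:  p_2=2·58+19=135,  q_2=2·3+1=7
a_3=12:  p_3=12·135+58=1678,  q_3=12·7+3=87
a_4=2:  p_4=2·1678+135=3491,  q_4=2·87+7=181
a_5=3:  p_5=3·3491+1678=12151,  q_5=3·181+87=630
fundamental: x₁=12151, y₁=630  (since 147646801 − 372·396900 = 1)

12151 630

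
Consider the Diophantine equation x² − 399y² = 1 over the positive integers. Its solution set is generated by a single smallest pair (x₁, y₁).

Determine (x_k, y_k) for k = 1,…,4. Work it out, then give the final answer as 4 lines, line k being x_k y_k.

√399 → a₀=19, period (1,38); ℓ=2 even so k=1
k=0  a_k=19  p_k/q_k = 19/1
k=1  a_k=1  p_k/q_k = 20/1
fundamental: x₁=20, y₁=1  (since 400 − 399·1 = 1)
k=2:  x_2 = 20·20+399·1·1 = 799,  y_2 = 20·1+1·20 = 40
k=3:  x_3 = 20·799+399·1·40 = 31940,  y_3 = 20·40+1·799 = 1599
k=4:  x_4 = 20·31940+399·1·1599 = 1276801,  y_4 = 20·1599+1·31940 = 63920

20 1
799 40
31940 1599
1276801 63920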